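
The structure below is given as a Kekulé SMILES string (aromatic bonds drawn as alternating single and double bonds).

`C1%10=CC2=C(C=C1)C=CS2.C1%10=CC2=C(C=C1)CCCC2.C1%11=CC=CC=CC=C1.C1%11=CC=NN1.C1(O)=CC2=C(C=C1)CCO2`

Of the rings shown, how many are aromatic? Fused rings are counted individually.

The SMILES encodes a six-membered carbon ring with three alternating C=C double bonds, fused to a five-membered ring containing one sulfur and two C=C double bonds; a six-membered carbon ring with three alternating C=C double bonds, fused to a saturated six-membered carbon ring; an eight-membered carbon ring with four alternating C=C double bonds; a five-membered ring with two adjacent nitrogens (one bearing H, one in a double bond) and two double bonds; a six-membered carbon ring with three alternating C=C double bonds, fused to a five-membered ring containing one oxygen and two sp³ carbons.
The fused 6/5-membered bicyclic (with one sulfur) is a single π system with 9 sp² atoms and 10 π electrons from ring double bonds plus a heteroatom lone pair. 10 = 4(2)+2, so the system is aromatic and both rings count as aromatic (benzothiophene).
The 6-membered ring is fully conjugated (every ring atom contributes a p orbital); 3 ring double bonds give 6 π electrons. That satisfies 4n+2 with n=1, so it is aromatic (benzene ring).
The second 6-membered ring has four sp³ carbons, so it is not fully conjugated — not aromatic (cyclohexane ring).
The 8-membered ring has only sp² ring atoms; a planar conformation would have a fully conjugated π system of 8 electrons. But 8 = 4(2), which is 4n not 4n+2, so it is not aromatic (cyclooctatetraene) — cyclooctatetraene distorts into a non-planar tub to avoid antiaromaticity.
The 5-membered ring with two adjacent nitrogens (one N–H, one =N–) is fully conjugated (every ring atom contributes a p orbital); 2 ring double bonds (4 π electrons) plus a heteroatom lone pair (2) give 6 π electrons. That satisfies 4n+2 with n=1, so it is aromatic (pyrazole).
The third 6-membered ring is planar and fully conjugated; 3 ring double bonds give 6 π electrons. Since 6 = 4n+2 (n=1), it is aromatic (benzene ring).
The 5-membered ring with one oxygen has two sp³ carbons, so it is not fully conjugated — not aromatic (oxolane ring).
5 of the 8 rings are aromatic. Total: 5.

5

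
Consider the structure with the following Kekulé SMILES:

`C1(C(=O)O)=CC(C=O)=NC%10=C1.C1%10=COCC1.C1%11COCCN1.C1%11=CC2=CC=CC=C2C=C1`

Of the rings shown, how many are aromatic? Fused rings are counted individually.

The SMILES encodes a six-membered ring of five carbons and one nitrogen with three alternating double bonds; a five-membered ring of four carbons and one oxygen, with one C=C double bond and two sp³ carbons; a six-membered saturated ring with an oxygen and an N–H nitrogen at positions 1 and 4; two fused six-membered carbon rings, each with three alternating C=C double bonds.
The 6-membered ring with one nitrogen is planar and fully conjugated; 3 ring double bonds give 6 π electrons. Since 6 = 4n+2 (n=1), it is aromatic (pyridine).
The 5-membered ring with one oxygen has two sp³ carbons, so it is not fully conjugated — not aromatic (2,3-dihydrofuran).
The 6-membered ring with one oxygen and one N–H (1,4) has only sp³ atoms, so it is not fully conjugated — not aromatic (morpholine).
The fused 6/6-membered bicyclic is a single π system with 10 sp² atoms and 10 π electrons from ring double bonds. 10 = 4(2)+2, so the system is aromatic and both rings count as aromatic (naphthalene).
3 of the 5 rings are aromatic. Total: 3.

3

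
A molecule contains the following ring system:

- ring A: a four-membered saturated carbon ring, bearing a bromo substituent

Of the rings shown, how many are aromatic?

Ring A has only sp³ atoms, so it is not fully conjugated — not aromatic (cyclobutane).

0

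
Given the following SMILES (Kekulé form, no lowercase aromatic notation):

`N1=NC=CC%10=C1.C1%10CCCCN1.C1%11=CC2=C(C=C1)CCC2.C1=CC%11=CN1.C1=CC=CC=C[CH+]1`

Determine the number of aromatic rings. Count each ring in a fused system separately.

The SMILES encodes a six-membered ring with two adjacent nitrogens and three alternating double bonds; a six-membered saturated ring of five carbons and one N–H nitrogen; a six-membered carbon ring with three alternating C=C double bonds, fused to a saturated five-membered carbon ring; a five-membered ring of four carbons and one nitrogen bearing a hydrogen, with two C=C double bonds; a seven-membered all-carbon ring bearing a positive charge on one carbon, with three C=C double bonds.
The 6-membered ring with two nitrogens (1,2) has a continuous p-orbital overlap around the ring; 3 ring double bonds give 6 π electrons. 6 = 4(1)+2, so it is aromatic (pyridazine).
The 6-membered ring with one N–H has only sp³ atoms, so it is not fully conjugated — not aromatic (piperidine).
The 6-membered ring is planar and fully conjugated; 3 ring double bonds give 6 π electrons. That satisfies 4n+2 with n=1, so it is aromatic (benzene ring).
The 5-membered ring has three sp³ carbons, so it is not fully conjugated — not aromatic (cyclopentane ring).
The 5-membered ring with one N–H is planar and fully conjugated; 2 ring double bonds (4 π electrons) plus a heteroatom lone pair (2) give 6 π electrons. Since 6 = 4n+2 (n=1), it is aromatic (pyrrole).
The 7-membered ring has a continuous p-orbital overlap around the ring; 3 ring double bonds (6 π electrons) plus the carbocation's empty p orbital (0, but keeps the ring conjugated) give 6 π electrons. Since 6 = 4n+2 (n=1), it is aromatic (tropylium cation).
4 of the 6 rings are aromatic. Total: 4.

4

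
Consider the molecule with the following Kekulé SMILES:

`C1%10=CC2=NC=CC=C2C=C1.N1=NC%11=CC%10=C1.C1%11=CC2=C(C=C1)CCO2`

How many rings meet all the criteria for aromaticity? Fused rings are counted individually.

4

The SMILES encodes two fused six-membered rings, each with three alternating double bonds; one ring is all carbon and the other has one ring nitrogen; a six-membered ring with two adjacent nitrogens and three alternating double bonds; a six-membered carbon ring with three alternating C=C double bonds, fused to a five-membered ring containing one oxygen and two sp³ carbons.
The fused 6/6-membered bicyclic (with one nitrogen) is a single π system with 10 sp² atoms and 10 π electrons from ring double bonds. 10 = 4(2)+2, so the system is aromatic and both rings count as aromatic (quinoline).
The 6-membered ring with two nitrogens (1,2) is fully conjugated (every ring atom contributes a p orbital); 3 ring double bonds give 6 π electrons. That satisfies 4n+2 with n=1, so it is aromatic (pyridazine).
The 6-membered ring is planar and fully conjugated; 3 ring double bonds give 6 π electrons. Since 6 = 4n+2 (n=1), it is aromatic (benzene ring).
The 5-membered ring with one oxygen has two sp³ carbons, so it is not fully conjugated — not aromatic (oxolane ring).
4 of the 5 rings are aromatic. Total: 4.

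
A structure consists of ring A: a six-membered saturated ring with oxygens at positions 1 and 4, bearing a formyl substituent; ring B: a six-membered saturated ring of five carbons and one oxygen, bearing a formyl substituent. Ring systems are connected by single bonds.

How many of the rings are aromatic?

0

Ring A has only sp³ atoms, so it is not fully conjugated — not aromatic (1,4-dioxane).
Ring B has only sp³ atoms, so it is not fully conjugated — not aromatic (tetrahydropyran).
No ring is aromatic. Total: 0.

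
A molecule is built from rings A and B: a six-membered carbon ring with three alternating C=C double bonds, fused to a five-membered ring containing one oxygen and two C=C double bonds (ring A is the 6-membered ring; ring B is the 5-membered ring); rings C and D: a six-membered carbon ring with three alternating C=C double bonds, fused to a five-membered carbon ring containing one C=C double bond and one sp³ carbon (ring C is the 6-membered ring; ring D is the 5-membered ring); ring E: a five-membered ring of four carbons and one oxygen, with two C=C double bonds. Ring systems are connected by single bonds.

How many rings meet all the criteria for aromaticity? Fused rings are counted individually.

4

Rings A and B form a fused bicyclic system (with one oxygen) with 9 sp² atoms and 10 π electrons from ring double bonds plus a heteroatom lone pair. 10 = 4(2)+2, so the system is aromatic and both rings count as aromatic (benzofuran).
Ring C has a continuous p-orbital overlap around the ring; 3 ring double bonds give 6 π electrons. That satisfies 4n+2 with n=1, so ring C is aromatic (benzene ring).
Ring D has one sp³ carbon, so it is not fully conjugated — not aromatic (cyclopentene ring).
Ring E has a continuous p-orbital overlap around the ring; 2 ring double bonds (4 π electrons) plus a heteroatom lone pair (2) give 6 π electrons. That satisfies 4n+2 with n=1, so ring E is aromatic (furan).
Aromatic: A, B, C, E. Total: 4.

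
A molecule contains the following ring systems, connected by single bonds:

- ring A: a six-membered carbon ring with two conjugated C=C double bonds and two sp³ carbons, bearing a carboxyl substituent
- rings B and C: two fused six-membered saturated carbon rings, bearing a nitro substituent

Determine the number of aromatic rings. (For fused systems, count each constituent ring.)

Ring A has two sp³ carbons, so it is not fully conjugated — not aromatic (1,3-cyclohexadiene).
Ring B has only sp³ atoms, so it is not fully conjugated — not aromatic (cyclohexane ring).
Ring C has only sp³ atoms, so it is not fully conjugated — not aromatic (cyclohexane ring).
No ring is aromatic. Total: 0.

0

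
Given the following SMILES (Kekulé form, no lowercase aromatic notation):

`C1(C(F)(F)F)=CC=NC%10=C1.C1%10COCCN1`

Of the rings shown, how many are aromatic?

The SMILES encodes a six-membered ring of five carbons and one nitrogen with three alternating double bonds; a six-membered saturated ring with an oxygen and an N–H nitrogen at positions 1 and 4.
The 6-membered ring with one nitrogen is fully conjugated (every ring atom contributes a p orbital); 3 ring double bonds give 6 π electrons. Since 6 = 4n+2 (n=1), it is aromatic (pyridine).
The 6-membered ring with one oxygen and one N–H (1,4) has only sp³ atoms, so it is not fully conjugated — not aromatic (morpholine).
1 of the 2 rings is aromatic. Total: 1.

1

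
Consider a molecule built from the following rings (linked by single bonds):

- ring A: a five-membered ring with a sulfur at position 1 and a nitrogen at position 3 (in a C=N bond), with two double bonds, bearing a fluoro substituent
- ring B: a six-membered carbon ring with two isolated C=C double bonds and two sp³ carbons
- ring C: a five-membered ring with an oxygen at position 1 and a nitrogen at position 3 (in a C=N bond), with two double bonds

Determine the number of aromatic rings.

Ring A is planar and fully conjugated; 2 ring double bonds (4 π electrons) plus a heteroatom lone pair (2) give 6 π electrons. That satisfies 4n+2 with n=1, so ring A is aromatic (thiazole).
Ring B has two sp³ carbons, so it is not fully conjugated — not aromatic (1,4-cyclohexadiene).
Ring C is fully conjugated (every ring atom contributes a p orbital); 2 ring double bonds (4 π electrons) plus a heteroatom lone pair (2) give 6 π electrons. Since 6 = 4n+2 (n=1), ring C is aromatic (oxazole).
Aromatic: A, C. Total: 2.

2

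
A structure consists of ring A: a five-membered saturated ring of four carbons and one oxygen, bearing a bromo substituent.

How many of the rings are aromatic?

Ring A has only sp³ atoms, so it is not fully conjugated — not aromatic (tetrahydrofuran).

0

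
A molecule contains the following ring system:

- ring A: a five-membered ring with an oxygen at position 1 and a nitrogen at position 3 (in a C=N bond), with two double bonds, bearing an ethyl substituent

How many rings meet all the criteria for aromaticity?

Ring A is fully conjugated (every ring atom contributes a p orbital); 2 ring double bonds (4 π electrons) plus a heteroatom lone pair (2) give 6 π electrons. That satisfies 4n+2 with n=1, so ring A is aromatic (oxazole).

1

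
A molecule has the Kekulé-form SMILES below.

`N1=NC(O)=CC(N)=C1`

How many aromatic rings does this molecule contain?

The SMILES encodes a six-membered ring with two adjacent nitrogens and three alternating double bonds.
The 6-membered ring with two nitrogens (1,2) is fully conjugated (every ring atom contributes a p orbital); 3 ring double bonds give 6 π electrons. That satisfies 4n+2 with n=1, so it is aromatic (pyridazine).

1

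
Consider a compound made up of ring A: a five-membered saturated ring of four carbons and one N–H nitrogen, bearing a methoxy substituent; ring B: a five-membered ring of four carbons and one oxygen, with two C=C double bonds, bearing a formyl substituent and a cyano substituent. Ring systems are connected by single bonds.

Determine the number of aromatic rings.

Ring A has only sp³ atoms, so it is not fully conjugated — not aromatic (pyrrolidine).
Ring B has a continuous p-orbital overlap around the ring; 2 ring double bonds (4 π electrons) plus a heteroatom lone pair (2) give 6 π electrons. 6 = 4(1)+2, so ring B is aromatic (furan).
Aromatic: B. Total: 1.

1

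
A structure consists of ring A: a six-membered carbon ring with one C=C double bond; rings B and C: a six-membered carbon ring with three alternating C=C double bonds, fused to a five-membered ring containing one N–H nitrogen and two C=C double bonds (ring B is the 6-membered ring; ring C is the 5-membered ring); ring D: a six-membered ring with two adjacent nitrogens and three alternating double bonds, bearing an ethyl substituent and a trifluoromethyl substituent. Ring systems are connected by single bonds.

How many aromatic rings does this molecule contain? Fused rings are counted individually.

Ring A has four sp³ carbons, so it is not fully conjugated — not aromatic (cyclohexene).
Rings B and C form a fused bicyclic system (with one N–H) with 9 sp² atoms and 10 π electrons from ring double bonds plus a heteroatom lone pair. 10 = 4(2)+2, so the system is aromatic and both rings count as aromatic (indole).
Ring D is fully conjugated (every ring atom contributes a p orbital); 3 ring double bonds give 6 π electrons. Since 6 = 4n+2 (n=1), ring D is aromatic (pyridazine).
Aromatic: B, C, D. Total: 3.

3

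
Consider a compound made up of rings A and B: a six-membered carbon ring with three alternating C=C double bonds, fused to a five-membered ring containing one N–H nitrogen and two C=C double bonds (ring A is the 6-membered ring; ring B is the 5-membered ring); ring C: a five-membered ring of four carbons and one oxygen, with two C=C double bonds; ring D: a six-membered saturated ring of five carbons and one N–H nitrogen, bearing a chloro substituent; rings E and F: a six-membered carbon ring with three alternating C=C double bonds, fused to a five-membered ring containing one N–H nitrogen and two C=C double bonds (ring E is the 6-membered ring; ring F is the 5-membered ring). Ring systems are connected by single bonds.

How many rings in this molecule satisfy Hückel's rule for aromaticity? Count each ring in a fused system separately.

5

Rings A and B form a fused bicyclic system (with one N–H) with 9 sp² atoms and 10 π electrons from ring double bonds plus a heteroatom lone pair. 10 = 4(2)+2, so the system is aromatic and both rings count as aromatic (indole).
Ring C is planar and fully conjugated; 2 ring double bonds (4 π electrons) plus a heteroatom lone pair (2) give 6 π electrons. That satisfies 4n+2 with n=1, so ring C is aromatic (furan).
Ring D has only sp³ atoms, so it is not fully conjugated — not aromatic (piperidine).
Rings E and F form a fused bicyclic system (with one N–H) with 9 sp² atoms and 10 π electrons from ring double bonds plus a heteroatom lone pair. 10 = 4(2)+2, so the system is aromatic and both rings count as aromatic (indole).
Aromatic: A, B, C, E, F. Total: 5.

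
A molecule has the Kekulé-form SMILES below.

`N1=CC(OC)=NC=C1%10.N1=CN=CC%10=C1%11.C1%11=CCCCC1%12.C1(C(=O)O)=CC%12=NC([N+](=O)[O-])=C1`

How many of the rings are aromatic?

3

The SMILES encodes a six-membered ring with nitrogens at positions 1 and 4 and three alternating double bonds; a six-membered ring with nitrogens at positions 1 and 3 and three alternating double bonds; a six-membered carbon ring with one C=C double bond; a six-membered ring of five carbons and one nitrogen with three alternating double bonds.
The 6-membered ring with two nitrogens (1,4) is fully conjugated (every ring atom contributes a p orbital); 3 ring double bonds give 6 π electrons. That satisfies 4n+2 with n=1, so it is aromatic (pyrazine).
The 6-membered ring with two nitrogens (1,3) is planar and fully conjugated; 3 ring double bonds give 6 π electrons. 6 = 4(1)+2, so it is aromatic (pyrimidine).
The 6-membered ring has four sp³ carbons, so it is not fully conjugated — not aromatic (cyclohexene).
The 6-membered ring with one nitrogen is planar and fully conjugated; 3 ring double bonds give 6 π electrons. 6 = 4(1)+2, so it is aromatic (pyridine).
3 of the 4 rings are aromatic. Total: 3.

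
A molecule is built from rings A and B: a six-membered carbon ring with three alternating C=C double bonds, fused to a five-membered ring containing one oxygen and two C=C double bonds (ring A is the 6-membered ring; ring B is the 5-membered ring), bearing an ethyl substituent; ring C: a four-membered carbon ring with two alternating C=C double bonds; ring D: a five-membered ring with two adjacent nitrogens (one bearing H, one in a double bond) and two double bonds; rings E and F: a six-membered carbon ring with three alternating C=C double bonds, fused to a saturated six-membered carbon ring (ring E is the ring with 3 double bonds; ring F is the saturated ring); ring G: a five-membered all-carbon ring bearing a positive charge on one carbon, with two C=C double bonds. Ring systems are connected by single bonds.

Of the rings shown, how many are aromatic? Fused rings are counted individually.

4

Rings A and B form a fused bicyclic system (with one oxygen) with 9 sp² atoms and 10 π electrons from ring double bonds plus a heteroatom lone pair. 10 = 4(2)+2, so the system is aromatic and both rings count as aromatic (benzofuran).
Ring C has only sp² ring atoms; a planar conformation would have a fully conjugated π system of 4 electrons. But 4 = 4(1), which is 4n not 4n+2, so ring C is not aromatic (cyclobutadiene) — cyclobutadiene is antiaromatic and distorts to a rectangle.
Ring D is fully conjugated (every ring atom contributes a p orbital); 2 ring double bonds (4 π electrons) plus a heteroatom lone pair (2) give 6 π electrons. Since 6 = 4n+2 (n=1), ring D is aromatic (pyrazole).
Ring E has a continuous p-orbital overlap around the ring; 3 ring double bonds give 6 π electrons. That satisfies 4n+2 with n=1, so ring E is aromatic (benzene ring).
Ring F has four sp³ carbons, so it is not fully conjugated — not aromatic (cyclohexane ring).
Ring G has only sp² ring atoms; a planar conformation would have a fully conjugated π system of 4 electrons. But 4 = 4(1), which is 4n not 4n+2, so ring G is not aromatic (cyclopentadienyl cation).
Aromatic: A, B, D, E. Total: 4.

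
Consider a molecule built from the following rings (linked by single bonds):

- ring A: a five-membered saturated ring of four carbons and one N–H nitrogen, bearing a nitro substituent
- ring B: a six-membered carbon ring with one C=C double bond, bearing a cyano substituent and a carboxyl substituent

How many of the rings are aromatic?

Ring A has only sp³ atoms, so it is not fully conjugated — not aromatic (pyrrolidine).
Ring B has four sp³ carbons, so it is not fully conjugated — not aromatic (cyclohexene).
No ring is aromatic. Total: 0.

0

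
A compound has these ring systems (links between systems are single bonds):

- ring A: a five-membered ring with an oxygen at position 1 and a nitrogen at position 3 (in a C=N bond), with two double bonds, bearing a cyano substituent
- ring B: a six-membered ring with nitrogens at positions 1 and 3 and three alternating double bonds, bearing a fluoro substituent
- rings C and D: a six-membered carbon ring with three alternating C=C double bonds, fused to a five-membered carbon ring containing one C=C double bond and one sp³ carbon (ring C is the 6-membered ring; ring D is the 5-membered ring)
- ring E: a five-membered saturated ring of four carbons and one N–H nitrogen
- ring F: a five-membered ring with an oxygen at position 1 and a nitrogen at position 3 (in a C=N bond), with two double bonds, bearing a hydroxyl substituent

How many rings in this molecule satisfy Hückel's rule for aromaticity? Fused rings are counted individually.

4

Ring A has a continuous p-orbital overlap around the ring; 2 ring double bonds (4 π electrons) plus a heteroatom lone pair (2) give 6 π electrons. Since 6 = 4n+2 (n=1), ring A is aromatic (oxazole).
Ring B is planar and fully conjugated; 3 ring double bonds give 6 π electrons. Since 6 = 4n+2 (n=1), ring B is aromatic (pyrimidine).
Ring C has a continuous p-orbital overlap around the ring; 3 ring double bonds give 6 π electrons. That satisfies 4n+2 with n=1, so ring C is aromatic (benzene ring).
Ring D has one sp³ carbon, so it is not fully conjugated — not aromatic (cyclopentene ring).
Ring E has only sp³ atoms, so it is not fully conjugated — not aromatic (pyrrolidine).
Ring F is planar and fully conjugated; 2 ring double bonds (4 π electrons) plus a heteroatom lone pair (2) give 6 π electrons. 6 = 4(1)+2, so ring F is aromatic (oxazole).
Aromatic: A, B, C, F. Total: 4.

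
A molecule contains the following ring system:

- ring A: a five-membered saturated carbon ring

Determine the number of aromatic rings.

0

Ring A has only sp³ atoms, so it is not fully conjugated — not aromatic (cyclopentane).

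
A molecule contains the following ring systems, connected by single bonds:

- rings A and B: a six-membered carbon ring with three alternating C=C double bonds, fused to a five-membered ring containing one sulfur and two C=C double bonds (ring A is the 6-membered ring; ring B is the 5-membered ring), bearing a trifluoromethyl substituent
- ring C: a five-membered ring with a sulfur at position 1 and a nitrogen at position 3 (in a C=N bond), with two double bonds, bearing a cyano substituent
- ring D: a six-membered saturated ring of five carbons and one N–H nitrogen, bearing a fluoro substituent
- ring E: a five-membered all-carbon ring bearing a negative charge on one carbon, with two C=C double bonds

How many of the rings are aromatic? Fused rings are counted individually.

Rings A and B form a fused bicyclic system (with one sulfur) with 9 sp² atoms and 10 π electrons from ring double bonds plus a heteroatom lone pair. 10 = 4(2)+2, so the system is aromatic and both rings count as aromatic (benzothiophene).
Ring C is planar and fully conjugated; 2 ring double bonds (4 π electrons) plus a heteroatom lone pair (2) give 6 π electrons. Since 6 = 4n+2 (n=1), ring C is aromatic (thiazole).
Ring D has only sp³ atoms, so it is not fully conjugated — not aromatic (piperidine).
Ring E has a continuous p-orbital overlap around the ring; 2 ring double bonds (4 π electrons) plus the carbanion lone pair (2) give 6 π electrons. That satisfies 4n+2 with n=1, so ring E is aromatic (cyclopentadienyl anion).
Aromatic: A, B, C, E. Total: 4.

4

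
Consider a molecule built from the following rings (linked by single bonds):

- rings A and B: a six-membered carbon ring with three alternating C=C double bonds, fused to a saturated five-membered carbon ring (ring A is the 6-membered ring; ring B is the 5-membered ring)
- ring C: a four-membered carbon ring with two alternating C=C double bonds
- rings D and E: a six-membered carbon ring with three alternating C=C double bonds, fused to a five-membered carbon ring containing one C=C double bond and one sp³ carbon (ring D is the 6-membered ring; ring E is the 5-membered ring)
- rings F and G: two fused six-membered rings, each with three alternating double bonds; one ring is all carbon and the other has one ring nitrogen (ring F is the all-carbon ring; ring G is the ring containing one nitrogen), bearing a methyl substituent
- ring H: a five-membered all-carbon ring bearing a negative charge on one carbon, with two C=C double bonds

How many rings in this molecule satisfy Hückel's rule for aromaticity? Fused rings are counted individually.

5

Ring A is planar and fully conjugated; 3 ring double bonds give 6 π electrons. 6 = 4(1)+2, so ring A is aromatic (benzene ring).
Ring B has three sp³ carbons, so it is not fully conjugated — not aromatic (cyclopentane ring).
Ring C has only sp² ring atoms; a planar conformation would have a fully conjugated π system of 4 electrons. But 4 = 4(1), which is 4n not 4n+2, so ring C is not aromatic (cyclobutadiene) — cyclobutadiene is antiaromatic and distorts to a rectangle.
Ring D is fully conjugated (every ring atom contributes a p orbital); 3 ring double bonds give 6 π electrons. 6 = 4(1)+2, so ring D is aromatic (benzene ring).
Ring E has one sp³ carbon, so it is not fully conjugated — not aromatic (cyclopentene ring).
Rings F and G form a fused bicyclic system (with one nitrogen) with 10 sp² atoms and 10 π electrons from ring double bonds. 10 = 4(2)+2, so the system is aromatic and both rings count as aromatic (quinoline).
Ring H is planar and fully conjugated; 2 ring double bonds (4 π electrons) plus the carbanion lone pair (2) give 6 π electrons. 6 = 4(1)+2, so ring H is aromatic (cyclopentadienyl anion).
Aromatic: A, D, F, G, H. Total: 5.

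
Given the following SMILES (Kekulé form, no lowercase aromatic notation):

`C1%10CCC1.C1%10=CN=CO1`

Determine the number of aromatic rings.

The SMILES encodes a four-membered saturated carbon ring; a five-membered ring with an oxygen at position 1 and a nitrogen at position 3 (in a C=N bond), with two double bonds.
The 4-membered ring has only sp³ atoms, so it is not fully conjugated — not aromatic (cyclobutane).
The 5-membered ring with one oxygen and one =N– is fully conjugated (every ring atom contributes a p orbital); 2 ring double bonds (4 π electrons) plus a heteroatom lone pair (2) give 6 π electrons. 6 = 4(1)+2, so it is aromatic (oxazole).
1 of the 2 rings is aromatic. Total: 1.

1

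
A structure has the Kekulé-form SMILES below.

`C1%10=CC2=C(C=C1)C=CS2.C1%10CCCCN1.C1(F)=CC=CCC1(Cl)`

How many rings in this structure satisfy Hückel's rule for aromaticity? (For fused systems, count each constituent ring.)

2

The SMILES encodes a six-membered carbon ring with three alternating C=C double bonds, fused to a five-membered ring containing one sulfur and two C=C double bonds; a six-membered saturated ring of five carbons and one N–H nitrogen; a six-membered carbon ring with two conjugated C=C double bonds and two sp³ carbons.
The fused 6/5-membered bicyclic (with one sulfur) is a single π system with 9 sp² atoms and 10 π electrons from ring double bonds plus a heteroatom lone pair. 10 = 4(2)+2, so the system is aromatic and both rings count as aromatic (benzothiophene).
The 6-membered ring with one N–H has only sp³ atoms, so it is not fully conjugated — not aromatic (piperidine).
The 6-membered ring has two sp³ carbons, so it is not fully conjugated — not aromatic (1,3-cyclohexadiene).
2 of the 4 rings are aromatic. Total: 2.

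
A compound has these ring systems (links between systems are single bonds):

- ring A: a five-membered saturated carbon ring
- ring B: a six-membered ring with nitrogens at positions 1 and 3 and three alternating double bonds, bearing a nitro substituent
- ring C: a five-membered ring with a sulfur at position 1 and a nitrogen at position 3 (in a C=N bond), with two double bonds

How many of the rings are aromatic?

Ring A has only sp³ atoms, so it is not fully conjugated — not aromatic (cyclopentane).
Ring B has a continuous p-orbital overlap around the ring; 3 ring double bonds give 6 π electrons. Since 6 = 4n+2 (n=1), ring B is aromatic (pyrimidine).
Ring C is fully conjugated (every ring atom contributes a p orbital); 2 ring double bonds (4 π electrons) plus a heteroatom lone pair (2) give 6 π electrons. 6 = 4(1)+2, so ring C is aromatic (thiazole).
Aromatic: B, C. Total: 2.

2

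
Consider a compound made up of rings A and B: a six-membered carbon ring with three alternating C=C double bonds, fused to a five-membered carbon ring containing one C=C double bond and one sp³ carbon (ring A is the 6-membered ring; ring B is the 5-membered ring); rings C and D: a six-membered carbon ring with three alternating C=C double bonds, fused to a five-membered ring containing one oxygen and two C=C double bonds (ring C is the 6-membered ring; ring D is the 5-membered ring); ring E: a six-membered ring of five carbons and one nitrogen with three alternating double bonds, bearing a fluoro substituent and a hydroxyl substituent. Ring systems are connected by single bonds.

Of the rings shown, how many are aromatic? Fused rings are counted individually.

Ring A has a continuous p-orbital overlap around the ring; 3 ring double bonds give 6 π electrons. 6 = 4(1)+2, so ring A is aromatic (benzene ring).
Ring B has one sp³ carbon, so it is not fully conjugated — not aromatic (cyclopentene ring).
Rings C and D form a fused bicyclic system (with one oxygen) with 9 sp² atoms and 10 π electrons from ring double bonds plus a heteroatom lone pair. 10 = 4(2)+2, so the system is aromatic and both rings count as aromatic (benzofuran).
Ring E has a continuous p-orbital overlap around the ring; 3 ring double bonds give 6 π electrons. Since 6 = 4n+2 (n=1), ring E is aromatic (pyridine).
Aromatic: A, C, D, E. Total: 4.

4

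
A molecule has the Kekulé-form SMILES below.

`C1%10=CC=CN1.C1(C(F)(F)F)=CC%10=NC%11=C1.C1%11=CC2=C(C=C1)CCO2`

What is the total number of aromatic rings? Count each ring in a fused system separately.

3

The SMILES encodes a five-membered ring of four carbons and one nitrogen bearing a hydrogen, with two C=C double bonds; a six-membered ring of five carbons and one nitrogen with three alternating double bonds; a six-membered carbon ring with three alternating C=C double bonds, fused to a five-membered ring containing one oxygen and two sp³ carbons.
The 5-membered ring with one N–H is fully conjugated (every ring atom contributes a p orbital); 2 ring double bonds (4 π electrons) plus a heteroatom lone pair (2) give 6 π electrons. That satisfies 4n+2 with n=1, so it is aromatic (pyrrole).
The 6-membered ring with one nitrogen has a continuous p-orbital overlap around the ring; 3 ring double bonds give 6 π electrons. That satisfies 4n+2 with n=1, so it is aromatic (pyridine).
The 6-membered ring is planar and fully conjugated; 3 ring double bonds give 6 π electrons. 6 = 4(1)+2, so it is aromatic (benzene ring).
The 5-membered ring with one oxygen has two sp³ carbons, so it is not fully conjugated — not aromatic (oxolane ring).
3 of the 4 rings are aromatic. Total: 3.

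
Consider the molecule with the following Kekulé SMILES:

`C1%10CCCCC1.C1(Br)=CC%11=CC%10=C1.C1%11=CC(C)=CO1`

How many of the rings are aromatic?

The SMILES encodes a six-membered saturated carbon ring; a six-membered carbon ring with three alternating C=C double bonds; a five-membered ring of four carbons and one oxygen, with two C=C double bonds.
The 6-membered ring has only sp³ atoms, so it is not fully conjugated — not aromatic (cyclohexane).
The second 6-membered ring is fully conjugated (every ring atom contributes a p orbital); 3 ring double bonds give 6 π electrons. Since 6 = 4n+2 (n=1), it is aromatic (benzene).
The 5-membered ring with one oxygen is planar and fully conjugated; 2 ring double bonds (4 π electrons) plus a heteroatom lone pair (2) give 6 π electrons. That satisfies 4n+2 with n=1, so it is aromatic (furan).
2 of the 3 rings are aromatic. Total: 2.

2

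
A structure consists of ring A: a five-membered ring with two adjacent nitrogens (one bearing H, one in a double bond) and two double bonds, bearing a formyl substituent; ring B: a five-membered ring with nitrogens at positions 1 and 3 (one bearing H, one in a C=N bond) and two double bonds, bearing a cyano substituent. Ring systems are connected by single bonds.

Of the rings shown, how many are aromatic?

Ring A is planar and fully conjugated; 2 ring double bonds (4 π electrons) plus a heteroatom lone pair (2) give 6 π electrons. That satisfies 4n+2 with n=1, so ring A is aromatic (pyrazole).
Ring B is planar and fully conjugated; 2 ring double bonds (4 π electrons) plus a heteroatom lone pair (2) give 6 π electrons. 6 = 4(1)+2, so ring B is aromatic (imidazole).
Aromatic: A, B. Total: 2.

2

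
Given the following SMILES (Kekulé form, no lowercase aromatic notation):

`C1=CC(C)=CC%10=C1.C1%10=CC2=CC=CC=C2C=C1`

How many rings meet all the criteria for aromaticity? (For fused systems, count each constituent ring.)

The SMILES encodes a six-membered carbon ring with three alternating C=C double bonds; two fused six-membered carbon rings, each with three alternating C=C double bonds.
The 6-membered ring has a continuous p-orbital overlap around the ring; 3 ring double bonds give 6 π electrons. That satisfies 4n+2 with n=1, so it is aromatic (benzene).
The fused 6/6-membered bicyclic is a single π system with 10 sp² atoms and 10 π electrons from ring double bonds. 10 = 4(2)+2, so the system is aromatic and both rings count as aromatic (naphthalene).
3 of the 3 rings are aromatic. Total: 3.

3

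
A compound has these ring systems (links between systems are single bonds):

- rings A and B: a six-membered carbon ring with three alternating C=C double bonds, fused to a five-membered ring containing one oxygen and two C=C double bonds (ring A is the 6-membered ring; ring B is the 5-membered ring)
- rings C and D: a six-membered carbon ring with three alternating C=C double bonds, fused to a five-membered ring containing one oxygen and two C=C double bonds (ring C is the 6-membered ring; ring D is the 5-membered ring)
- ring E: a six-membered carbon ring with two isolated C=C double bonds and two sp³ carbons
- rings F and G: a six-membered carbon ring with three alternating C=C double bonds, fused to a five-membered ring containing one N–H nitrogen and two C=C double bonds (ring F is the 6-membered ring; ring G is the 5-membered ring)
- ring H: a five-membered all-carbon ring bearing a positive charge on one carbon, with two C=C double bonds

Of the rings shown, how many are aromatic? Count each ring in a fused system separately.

6

Rings A and B form a fused bicyclic system (with one oxygen) with 9 sp² atoms and 10 π electrons from ring double bonds plus a heteroatom lone pair. 10 = 4(2)+2, so the system is aromatic and both rings count as aromatic (benzofuran).
Rings C and D form a fused bicyclic system (with one oxygen) with 9 sp² atoms and 10 π electrons from ring double bonds plus a heteroatom lone pair. 10 = 4(2)+2, so the system is aromatic and both rings count as aromatic (benzofuran).
Ring E has two sp³ carbons, so it is not fully conjugated — not aromatic (1,4-cyclohexadiene).
Rings F and G form a fused bicyclic system (with one N–H) with 9 sp² atoms and 10 π electrons from ring double bonds plus a heteroatom lone pair. 10 = 4(2)+2, so the system is aromatic and both rings count as aromatic (indole).
Ring H has only sp² ring atoms; a planar conformation would have a fully conjugated π system of 4 electrons. But 4 = 4(1), which is 4n not 4n+2, so ring H is not aromatic (cyclopentadienyl cation).
Aromatic: A, B, C, D, F, G. Total: 6.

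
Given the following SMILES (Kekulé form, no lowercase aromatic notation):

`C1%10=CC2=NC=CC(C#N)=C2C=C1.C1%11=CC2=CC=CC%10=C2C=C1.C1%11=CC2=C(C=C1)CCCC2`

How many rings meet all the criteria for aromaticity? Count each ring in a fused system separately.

5

The SMILES encodes two fused six-membered rings, each with three alternating double bonds; one ring is all carbon and the other has one ring nitrogen; two fused six-membered carbon rings, each with three alternating C=C double bonds; a six-membered carbon ring with three alternating C=C double bonds, fused to a saturated six-membered carbon ring.
The fused 6/6-membered bicyclic (with one nitrogen) is a single π system with 10 sp² atoms and 10 π electrons from ring double bonds. 10 = 4(2)+2, so the system is aromatic and both rings count as aromatic (quinoline).
The fused 6/6-membered bicyclic is a single π system with 10 sp² atoms and 10 π electrons from ring double bonds. 10 = 4(2)+2, so the system is aromatic and both rings count as aromatic (naphthalene).
The 6-membered ring is fully conjugated (every ring atom contributes a p orbital); 3 ring double bonds give 6 π electrons. Since 6 = 4n+2 (n=1), it is aromatic (benzene ring).
The second 6-membered ring has four sp³ carbons, so it is not fully conjugated — not aromatic (cyclohexane ring).
5 of the 6 rings are aromatic. Total: 5.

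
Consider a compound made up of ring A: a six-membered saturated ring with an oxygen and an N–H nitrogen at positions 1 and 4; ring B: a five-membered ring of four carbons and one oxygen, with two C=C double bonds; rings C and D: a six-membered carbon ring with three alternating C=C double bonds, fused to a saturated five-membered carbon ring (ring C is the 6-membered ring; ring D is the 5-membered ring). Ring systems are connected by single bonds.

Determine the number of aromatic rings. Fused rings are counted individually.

2

Ring A has only sp³ atoms, so it is not fully conjugated — not aromatic (morpholine).
Ring B is planar and fully conjugated; 2 ring double bonds (4 π electrons) plus a heteroatom lone pair (2) give 6 π electrons. That satisfies 4n+2 with n=1, so ring B is aromatic (furan).
Ring C has a continuous p-orbital overlap around the ring; 3 ring double bonds give 6 π electrons. 6 = 4(1)+2, so ring C is aromatic (benzene ring).
Ring D has three sp³ carbons, so it is not fully conjugated — not aromatic (cyclopentane ring).
Aromatic: B, C. Total: 2.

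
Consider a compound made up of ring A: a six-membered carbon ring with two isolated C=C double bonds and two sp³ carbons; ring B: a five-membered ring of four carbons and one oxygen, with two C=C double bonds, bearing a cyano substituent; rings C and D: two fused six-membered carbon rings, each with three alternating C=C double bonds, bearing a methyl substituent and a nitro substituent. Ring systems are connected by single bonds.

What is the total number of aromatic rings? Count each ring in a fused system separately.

3

Ring A has two sp³ carbons, so it is not fully conjugated — not aromatic (1,4-cyclohexadiene).
Ring B is fully conjugated (every ring atom contributes a p orbital); 2 ring double bonds (4 π electrons) plus a heteroatom lone pair (2) give 6 π electrons. 6 = 4(1)+2, so ring B is aromatic (furan).
Rings C and D form a fused bicyclic system with 10 sp² atoms and 10 π electrons from ring double bonds. 10 = 4(2)+2, so the system is aromatic and both rings count as aromatic (naphthalene).
Aromatic: B, C, D. Total: 3.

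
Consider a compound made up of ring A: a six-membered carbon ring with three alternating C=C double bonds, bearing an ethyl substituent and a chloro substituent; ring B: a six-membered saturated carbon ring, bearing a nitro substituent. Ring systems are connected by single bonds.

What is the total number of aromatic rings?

Ring A is fully conjugated (every ring atom contributes a p orbital); 3 ring double bonds give 6 π electrons. That satisfies 4n+2 with n=1, so ring A is aromatic (benzene).
Ring B has only sp³ atoms, so it is not fully conjugated — not aromatic (cyclohexane).
Aromatic: A. Total: 1.

1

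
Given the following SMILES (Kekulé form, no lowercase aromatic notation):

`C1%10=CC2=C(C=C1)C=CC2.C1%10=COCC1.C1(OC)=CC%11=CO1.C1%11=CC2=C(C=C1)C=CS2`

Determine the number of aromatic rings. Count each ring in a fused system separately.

4

The SMILES encodes a six-membered carbon ring with three alternating C=C double bonds, fused to a five-membered carbon ring containing one C=C double bond and one sp³ carbon; a five-membered ring of four carbons and one oxygen, with one C=C double bond and two sp³ carbons; a five-membered ring of four carbons and one oxygen, with two C=C double bonds; a six-membered carbon ring with three alternating C=C double bonds, fused to a five-membered ring containing one sulfur and two C=C double bonds.
The 6-membered ring is fully conjugated (every ring atom contributes a p orbital); 3 ring double bonds give 6 π electrons. That satisfies 4n+2 with n=1, so it is aromatic (benzene ring).
The 5-membered ring has one sp³ carbon, so it is not fully conjugated — not aromatic (cyclopentene ring).
The 5-membered ring with one oxygen has two sp³ carbons, so it is not fully conjugated — not aromatic (2,3-dihydrofuran).
The second 5-membered ring with one oxygen is planar and fully conjugated; 2 ring double bonds (4 π electrons) plus a heteroatom lone pair (2) give 6 π electrons. 6 = 4(1)+2, so it is aromatic (furan).
The fused 6/5-membered bicyclic (with one sulfur) is a single π system with 9 sp² atoms and 10 π electrons from ring double bonds plus a heteroatom lone pair. 10 = 4(2)+2, so the system is aromatic and both rings count as aromatic (benzothiophene).
4 of the 6 rings are aromatic. Total: 4.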